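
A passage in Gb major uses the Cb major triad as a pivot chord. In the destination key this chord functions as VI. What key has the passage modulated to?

Eb minor

The numeral VI denotes a major triad on scale degree 6. With Cb on degree 6, the tonic of the new key is Eb.
Degree 6 carries a major triad in minor keys, so the destination is Eb minor.
Check: the diatonic triads of Eb minor (natural minor) are Ebm (i), Fdim (ii°), Gb (III), Abm (iv), Bbm (v), Cb (VI), Db (VII) — Cb major is indeed VI.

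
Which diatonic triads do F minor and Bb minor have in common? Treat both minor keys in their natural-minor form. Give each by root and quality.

Fm, Ab, Bbm, Db

Triads in F minor (natural minor): Fm (i), Gdim (ii°), Ab (III), Bbm (iv), Cm (v), Db (VI), Eb (VII).
Triads in Bb minor (natural minor): Bbm (i), Cdim (ii°), Db (III), Ebm (iv), Fm (v), Gb (VI), Ab (VII).
Shared triads with their functions: Fm (i in F minor, v in Bb minor); Ab (III in F minor, VII in Bb minor); Bbm (iv in F minor, i in Bb minor); Db (VI in F minor, III in Bb minor).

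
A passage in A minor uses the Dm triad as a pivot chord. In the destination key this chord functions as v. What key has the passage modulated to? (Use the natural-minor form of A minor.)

The numeral v denotes a minor triad on scale degree 5. With D on degree 5, the tonic of the new key is G.
Degree 5 carries a minor triad in natural-minor keys, so the destination is G minor.
Check: the diatonic triads of G minor (natural minor) are Gm (i), Adim (ii°), Bb (III), Cm (iv), Dm (v), Eb (VI), F (VII) — Dm is indeed v.

G minor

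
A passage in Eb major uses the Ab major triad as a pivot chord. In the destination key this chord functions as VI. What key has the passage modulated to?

C minor

The numeral VI denotes a major triad on scale degree 6. With Ab on degree 6, the tonic of the new key is C.
Degree 6 carries a major triad in minor keys, so the destination is C minor.
Check: the diatonic triads of C minor (natural minor) are Cm (i), Ddim (ii°), Eb (III), Fm (iv), Gm (v), Ab (VI), Bb (VII) — Ab major is indeed VI.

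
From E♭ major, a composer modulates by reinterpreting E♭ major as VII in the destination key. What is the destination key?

F minor

The numeral VII denotes a major triad on scale degree 7. With E♭ on degree 7, the tonic of the new key is F.
Degree 7 carries a major triad in natural-minor keys, so the destination is F minor.
Check: the diatonic triads of F minor (natural minor) are Fm (i), Gdim (ii°), A♭ (III), B♭m (iv), Cm (v), D♭ (VI), E♭ (VII) — E♭ major is indeed VII.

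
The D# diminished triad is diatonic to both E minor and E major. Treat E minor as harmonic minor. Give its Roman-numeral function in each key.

The scale of E minor (harmonic minor) is E F# G A B C D#; D# is degree 7, and the triad built there (D#-F#-A) is diminished, so it is vii°.
The scale of E major is E F# G# A B C# D#; D# is degree 7, and the triad built there (D#-F#-A) is diminished, so it is vii°.

vii° in E minor; vii° in E major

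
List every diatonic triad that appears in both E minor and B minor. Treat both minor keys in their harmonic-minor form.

Triads in E minor (harmonic minor): Em (i), F#dim (ii°), Gaug (III+), Am (iv), B (V), C (VI), D#dim (vii°).
Triads in B minor (harmonic minor): Bm (i), C#dim (ii°), Daug (III+), Em (iv), F# (V), G (VI), A#dim (vii°).
Shared triads with their functions: Em (i in E minor, iv in B minor).

Em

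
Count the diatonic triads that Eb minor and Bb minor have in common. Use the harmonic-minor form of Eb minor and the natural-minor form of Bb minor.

1

Diatonic triads of Eb minor (harmonic minor): Ebm (i), Fdim (ii°), Gbaug (III+), Abm (iv), Bb (V), Cb (VI), Ddim (vii°).
Diatonic triads of Bb minor (natural minor): Bbm (i), Cdim (ii°), Db (III), Ebm (iv), Fm (v), Gb (VI), Ab (VII).
Matching root and quality in both lists: Ebm.
That gives 1 common triad.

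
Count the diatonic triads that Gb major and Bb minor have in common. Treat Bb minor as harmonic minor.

Diatonic triads of Gb major: Gb major (I), Ab minor (ii), Bb minor (iii), Cb major (IV), Db major (V), Eb minor (vi), F diminished (vii°).
Diatonic triads of Bb minor (harmonic minor): Bb minor (i), C diminished (ii°), Db augmented (III+), Eb minor (iv), F major (V), Gb major (VI), A diminished (vii°).
Matching root and quality in both lists: Gb major, Bb minor, Eb minor.
That gives 3 common triads.

3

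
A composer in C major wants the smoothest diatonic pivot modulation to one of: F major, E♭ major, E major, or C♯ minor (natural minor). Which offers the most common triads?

Triads of C major: C major (I), D minor (ii), E minor (iii), F major (IV), G major (V), A minor (vi), B diminished (vii°).
F major shares 4: C, Dm, F, Am.
E♭ major shares 0: none.
E major shares 0: none.
C♯ minor (natural minor) shares 0: none.
The most common triads (4) are shared with F major.

F major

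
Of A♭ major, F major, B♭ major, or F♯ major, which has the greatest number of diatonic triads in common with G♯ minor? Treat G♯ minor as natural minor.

F♯ major

Triads of G♯ minor (natural minor): G♯m (i), A♯dim (ii°), B (III), C♯m (iv), D♯m (v), E (VI), F♯ (VII).
A♭ major shares 0: none.
F major shares 0: none.
B♭ major shares 0: none.
F♯ major shares 4: G♯m, B, D♯m, F♯.
The most common triads (4) are shared with F♯ major.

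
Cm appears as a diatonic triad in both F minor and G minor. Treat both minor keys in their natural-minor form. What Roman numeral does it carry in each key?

v in F minor; iv in G minor

The scale of F minor (natural minor) is F G Ab Bb C Db Eb; C is degree 5, and the triad built there (C-Eb-G) is minor, so it is v.
The scale of G minor (natural minor) is G A Bb C D Eb F; C is degree 4, and the triad built there (C-Eb-G) is minor, so it is iv.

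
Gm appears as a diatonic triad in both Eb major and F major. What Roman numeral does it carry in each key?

iii in Eb major; ii in F major

The scale of Eb major is Eb F G Ab Bb C D; G is degree 3, and the triad built there (G-Bb-D) is minor, so it is iii.
The scale of F major is F G A Bb C D E; G is degree 2, and the triad built there (G-Bb-D) is minor, so it is ii.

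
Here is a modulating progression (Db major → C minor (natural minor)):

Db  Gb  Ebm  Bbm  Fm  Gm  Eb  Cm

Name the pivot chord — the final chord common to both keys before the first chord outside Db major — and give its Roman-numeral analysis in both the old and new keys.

Fm — iii in Db major, iv in C minor

Chords diatonic to Db major: Db, Ebm, Fm, Gb, Ab, Bbm, Cdim.
Reading the progression, the first chord not in that set is Gm, so the modulation leaves Db major there.
The chord immediately before Gm is Fm, which is diatonic to both keys: iii in Db major and iv in C minor.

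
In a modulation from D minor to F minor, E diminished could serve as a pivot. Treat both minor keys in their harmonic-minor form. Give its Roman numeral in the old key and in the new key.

ii° in D minor; vii° in F minor

The scale of D minor (harmonic minor) is D E F G A Bb C#; E is degree 2, and the triad built there (E-G-Bb) is diminished, so it is ii°.
The scale of F minor (harmonic minor) is F G Ab Bb C Db E; E is degree 7, and the triad built there (E-G-Bb) is diminished, so it is vii°.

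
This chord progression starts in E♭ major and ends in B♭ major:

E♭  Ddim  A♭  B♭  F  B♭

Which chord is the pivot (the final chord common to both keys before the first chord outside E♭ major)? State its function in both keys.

B♭ — V in E♭ major, I in B♭ major

Chords diatonic to E♭ major: E♭, Fm, Gm, A♭, B♭, Cm, Ddim.
Reading the progression, the first chord not in that set is F, so the modulation leaves E♭ major there.
The chord immediately before F is B♭, which is diatonic to both keys: V in E♭ major and I in B♭ major.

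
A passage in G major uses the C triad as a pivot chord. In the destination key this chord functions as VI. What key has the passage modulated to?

The numeral VI denotes a major triad on scale degree 6. With C on degree 6, the tonic of the new key is E.
Degree 6 carries a major triad in minor keys, so the destination is E minor.
Check: the diatonic triads of E minor (natural minor) are Em (i), F#dim (ii°), G (III), Am (iv), Bm (v), C (VI), D (VII) — C is indeed VI.

E minor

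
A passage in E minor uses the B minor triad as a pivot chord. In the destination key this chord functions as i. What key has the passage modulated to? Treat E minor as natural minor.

B minor

The numeral i denotes a minor triad on scale degree 1. With B on degree 1, the tonic of the new key is B.
Degree 1 carries a minor triad in minor keys, so the destination is B minor.
Check: the diatonic triads of B minor (natural minor) are Bm (i), C#dim (ii°), D (III), Em (iv), F#m (v), G (VI), A (VII) — B minor is indeed i.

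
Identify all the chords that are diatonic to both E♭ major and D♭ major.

Triads in E♭ major: E♭ (I), Fm (ii), Gm (iii), A♭ (IV), B♭ (V), Cm (vi), Ddim (vii°).
Triads in D♭ major: D♭ (I), E♭m (ii), Fm (iii), G♭ (IV), A♭ (V), B♭m (vi), Cdim (vii°).
Shared triads with their functions: Fm (ii in E♭ major, iii in D♭ major); A♭ (IV in E♭ major, V in D♭ major).

Fm, A♭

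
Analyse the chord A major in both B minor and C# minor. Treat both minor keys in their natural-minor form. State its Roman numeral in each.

The scale of B minor (natural minor) is B C# D E F# G A; A is degree 7, and the triad built there (A-C#-E) is major, so it is VII.
The scale of C# minor (natural minor) is C# D# E F# G# A B; A is degree 6, and the triad built there (A-C#-E) is major, so it is VI.

VII in B minor; VI in C# minor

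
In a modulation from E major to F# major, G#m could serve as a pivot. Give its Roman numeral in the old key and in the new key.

iii in E major; ii in F# major

The scale of E major is E F# G# A B C# D#; G# is degree 3, and the triad built there (G#-B-D#) is minor, so it is iii.
The scale of F# major is F# G# A# B C# D# E#; G# is degree 2, and the triad built there (G#-B-D#) is minor, so it is ii.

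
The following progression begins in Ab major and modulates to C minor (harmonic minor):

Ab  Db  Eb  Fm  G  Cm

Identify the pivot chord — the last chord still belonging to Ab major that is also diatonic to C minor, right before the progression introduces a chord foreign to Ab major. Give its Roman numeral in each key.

Fm — vi in Ab major, iv in C minor

Chords diatonic to Ab major: Ab, Bbm, Cm, Db, Eb, Fm, Gdim.
Reading the progression, the first chord not in that set is G, so the modulation leaves Ab major there.
The chord immediately before G is Fm, which is diatonic to both keys: vi in Ab major and iv in C minor.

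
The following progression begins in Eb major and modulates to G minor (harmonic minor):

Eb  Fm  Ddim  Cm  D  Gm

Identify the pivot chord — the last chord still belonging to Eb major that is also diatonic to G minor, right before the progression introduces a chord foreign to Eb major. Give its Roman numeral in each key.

Cm — vi in Eb major, iv in G minor

Chords diatonic to Eb major: Eb, Fm, Gm, Ab, Bb, Cm, Ddim.
Reading the progression, the first chord not in that set is D, so the modulation leaves Eb major there.
The chord immediately before D is Cm, which is diatonic to both keys: vi in Eb major and iv in G minor.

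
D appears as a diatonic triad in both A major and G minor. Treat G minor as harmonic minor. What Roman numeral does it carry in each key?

IV in A major; V in G minor

The scale of A major is A B C# D E F# G#; D is degree 4, and the triad built there (D-F#-A) is major, so it is IV.
The scale of G minor (harmonic minor) is G A Bb C D Eb F#; D is degree 5, and the triad built there (D-F#-A) is major, so it is V.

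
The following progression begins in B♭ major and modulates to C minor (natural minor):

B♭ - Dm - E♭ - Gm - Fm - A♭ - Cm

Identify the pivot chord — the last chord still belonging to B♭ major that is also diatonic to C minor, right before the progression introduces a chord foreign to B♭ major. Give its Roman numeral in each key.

Chords diatonic to B♭ major: B♭, Cm, Dm, E♭, F, Gm, Adim.
Reading the progression, the first chord not in that set is Fm, so the modulation leaves B♭ major there.
The chord immediately before Fm is Gm, which is diatonic to both keys: vi in B♭ major and v in C minor.

Gm — vi in B♭ major, v in C minor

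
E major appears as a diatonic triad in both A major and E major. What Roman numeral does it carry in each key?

V in A major; I in E major

The scale of A major is A B C# D E F# G#; E is degree 5, and the triad built there (E-G#-B) is major, so it is V.
The scale of E major is E F# G# A B C# D#; E is degree 1, and the triad built there (E-G#-B) is major, so it is I.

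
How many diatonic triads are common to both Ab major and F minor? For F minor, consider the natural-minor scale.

7

Diatonic triads of Ab major: Ab major (I), Bb minor (ii), C minor (iii), Db major (IV), Eb major (V), F minor (vi), G diminished (vii°).
Diatonic triads of F minor (natural minor): F minor (i), G diminished (ii°), Ab major (III), Bb minor (iv), C minor (v), Db major (VI), Eb major (VII).
Matching root and quality in both lists: Ab major, Bb minor, C minor, Db major, Eb major, F minor, G diminished.
That gives 7 common triads.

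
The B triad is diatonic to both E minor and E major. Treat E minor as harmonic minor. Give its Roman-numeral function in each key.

The scale of E minor (harmonic minor) is E F# G A B C D#; B is degree 5, and the triad built there (B-D#-F#) is major, so it is V.
The scale of E major is E F# G# A B C# D#; B is degree 5, and the triad built there (B-D#-F#) is major, so it is V.

V in E minor; V in E major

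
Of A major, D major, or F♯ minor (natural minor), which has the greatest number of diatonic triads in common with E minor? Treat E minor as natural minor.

D major

Triads of E minor (natural minor): E minor (i), F♯ diminished (ii°), G major (III), A minor (iv), B minor (v), C major (VI), D major (VII).
A major shares 2: Bm, D.
D major shares 4: Em, G, Bm, D.
F♯ minor (natural minor) shares 2: Bm, D.
The most common triads (4) are shared with D major.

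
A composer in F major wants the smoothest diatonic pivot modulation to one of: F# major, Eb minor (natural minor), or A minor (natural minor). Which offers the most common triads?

A minor

Triads of F major: F major (I), G minor (ii), A minor (iii), Bb major (IV), C major (V), D minor (vi), E diminished (vii°).
F# major shares 0: none.
Eb minor (natural minor) shares 0: none.
A minor (natural minor) shares 4: F, Am, C, Dm.
The most common triads (4) are shared with A minor.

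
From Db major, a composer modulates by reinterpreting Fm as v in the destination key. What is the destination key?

Bb minor

The numeral v denotes a minor triad on scale degree 5. With F on degree 5, the tonic of the new key is Bb.
Degree 5 carries a minor triad in natural-minor keys, so the destination is Bb minor.
Check: the diatonic triads of Bb minor (natural minor) are Bbm (i), Cdim (ii°), Db (III), Ebm (iv), Fm (v), Gb (VI), Ab (VII) — Fm is indeed v.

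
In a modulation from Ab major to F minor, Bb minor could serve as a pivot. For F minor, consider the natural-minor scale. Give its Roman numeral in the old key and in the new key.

ii in Ab major; iv in F minor

The scale of Ab major is Ab Bb C Db Eb F G; Bb is degree 2, and the triad built there (Bb-Db-F) is minor, so it is ii.
The scale of F minor (natural minor) is F G Ab Bb C Db Eb; Bb is degree 4, and the triad built there (Bb-Db-F) is minor, so it is iv.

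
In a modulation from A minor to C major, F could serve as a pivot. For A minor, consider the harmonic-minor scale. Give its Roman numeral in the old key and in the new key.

VI in A minor; IV in C major

The scale of A minor (harmonic minor) is A B C D E F G#; F is degree 6, and the triad built there (F-A-C) is major, so it is VI.
The scale of C major is C D E F G A B; F is degree 4, and the triad built there (F-A-C) is major, so it is IV.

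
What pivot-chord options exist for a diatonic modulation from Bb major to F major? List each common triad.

Triads in Bb major: Bb major (I), C minor (ii), D minor (iii), Eb major (IV), F major (V), G minor (vi), A diminished (vii°).
Triads in F major: F major (I), G minor (ii), A minor (iii), Bb major (IV), C major (V), D minor (vi), E diminished (vii°).
Shared triads with their functions: Bb major (I in Bb major, IV in F major); D minor (iii in Bb major, vi in F major); F major (V in Bb major, I in F major); G minor (vi in Bb major, ii in F major).

Bb, Dm, F, Gm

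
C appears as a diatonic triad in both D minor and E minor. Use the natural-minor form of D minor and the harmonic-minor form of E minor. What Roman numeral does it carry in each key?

VII in D minor; VI in E minor

The scale of D minor (natural minor) is D E F G A Bb C; C is degree 7, and the triad built there (C-E-G) is major, so it is VII.
The scale of E minor (harmonic minor) is E F# G A B C D#; C is degree 6, and the triad built there (C-E-G) is major, so it is VI.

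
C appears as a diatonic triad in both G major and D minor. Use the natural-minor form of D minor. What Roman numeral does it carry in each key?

The scale of G major is G A B C D E F#; C is degree 4, and the triad built there (C-E-G) is major, so it is IV.
The scale of D minor (natural minor) is D E F G A Bb C; C is degree 7, and the triad built there (C-E-G) is major, so it is VII.

IV in G major; VII in D minor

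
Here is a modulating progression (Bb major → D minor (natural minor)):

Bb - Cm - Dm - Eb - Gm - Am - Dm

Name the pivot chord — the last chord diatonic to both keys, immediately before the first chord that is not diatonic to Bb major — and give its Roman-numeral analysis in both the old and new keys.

Gm — vi in Bb major, iv in D minor

Chords diatonic to Bb major: Bb, Cm, Dm, Eb, F, Gm, Adim.
Reading the progression, the first chord not in that set is Am, so the modulation leaves Bb major there.
The chord immediately before Am is Gm, which is diatonic to both keys: vi in Bb major and iv in D minor.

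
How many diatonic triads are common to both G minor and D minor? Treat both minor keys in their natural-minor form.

Diatonic triads of G minor (natural minor): Gm (i), Adim (ii°), Bb (III), Cm (iv), Dm (v), Eb (VI), F (VII).
Diatonic triads of D minor (natural minor): Dm (i), Edim (ii°), F (III), Gm (iv), Am (v), Bb (VI), C (VII).
Matching root and quality in both lists: Gm, Bb, Dm, F.
That gives 4 common triads.

4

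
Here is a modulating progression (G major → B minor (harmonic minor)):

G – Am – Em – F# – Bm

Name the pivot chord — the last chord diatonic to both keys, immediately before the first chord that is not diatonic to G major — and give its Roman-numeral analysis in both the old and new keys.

Em — vi in G major, iv in B minor

Chords diatonic to G major: G, Am, Bm, C, D, Em, F#dim.
Reading the progression, the first chord not in that set is F#, so the modulation leaves G major there.
The chord immediately before F# is Em, which is diatonic to both keys: vi in G major and iv in B minor.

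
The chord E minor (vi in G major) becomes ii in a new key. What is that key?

D major

The numeral ii denotes a minor triad on scale degree 2. With E on degree 2, the tonic of the new key is D.
Degree 2 carries a minor triad in major keys, so the destination is D major.
Check: the diatonic triads of D major are D (I), Em (ii), F#m (iii), G (IV), A (V), Bm (vi), C#dim (vii°) — E minor is indeed ii.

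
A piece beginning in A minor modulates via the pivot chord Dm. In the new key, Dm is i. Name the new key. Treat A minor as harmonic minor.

The numeral i denotes a minor triad on scale degree 1. With D on degree 1, the tonic of the new key is D.
Degree 1 carries a minor triad in minor keys, so the destination is D minor.
Check: the diatonic triads of D minor (natural minor) are Dm (i), Edim (ii°), F (III), Gm (iv), Am (v), Bb (VI), C (VII) — Dm is indeed i.

D minor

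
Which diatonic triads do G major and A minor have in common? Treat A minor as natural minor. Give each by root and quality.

G, Am, C, Em

Triads in G major: G (I), Am (ii), Bm (iii), C (IV), D (V), Em (vi), F#dim (vii°).
Triads in A minor (natural minor): Am (i), Bdim (ii°), C (III), Dm (iv), Em (v), F (VI), G (VII).
Shared triads with their functions: G (I in G major, VII in A minor); Am (ii in G major, i in A minor); C (IV in G major, III in A minor); Em (vi in G major, v in A minor).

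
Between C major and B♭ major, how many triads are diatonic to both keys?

Diatonic triads of C major: C (I), Dm (ii), Em (iii), F (IV), G (V), Am (vi), Bdim (vii°).
Diatonic triads of B♭ major: B♭ (I), Cm (ii), Dm (iii), E♭ (IV), F (V), Gm (vi), Adim (vii°).
Matching root and quality in both lists: Dm, F.
That gives 2 common triads.

2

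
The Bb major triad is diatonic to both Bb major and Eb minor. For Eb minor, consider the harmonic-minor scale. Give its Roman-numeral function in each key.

The scale of Bb major is Bb C D Eb F G A; Bb is degree 1, and the triad built there (Bb-D-F) is major, so it is I.
The scale of Eb minor (harmonic minor) is Eb F Gb Ab Bb Cb D; Bb is degree 5, and the triad built there (Bb-D-F) is major, so it is V.

I in Bb major; V in Eb minor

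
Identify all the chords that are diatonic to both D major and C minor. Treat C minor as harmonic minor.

Triads in D major: D major (I), E minor (ii), F# minor (iii), G major (IV), A major (V), B minor (vi), C# diminished (vii°).
Triads in C minor (harmonic minor): C minor (i), D diminished (ii°), Eb augmented (III+), F minor (iv), G major (V), Ab major (VI), B diminished (vii°).
Shared triads with their functions: G major (IV in D major, V in C minor).

G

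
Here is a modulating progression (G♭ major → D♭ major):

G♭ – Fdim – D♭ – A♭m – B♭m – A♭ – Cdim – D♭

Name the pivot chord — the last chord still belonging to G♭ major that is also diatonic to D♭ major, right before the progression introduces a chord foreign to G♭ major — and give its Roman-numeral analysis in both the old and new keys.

Chords diatonic to G♭ major: G♭, A♭m, B♭m, C♭, D♭, E♭m, Fdim.
Reading the progression, the first chord not in that set is A♭, so the modulation leaves G♭ major there.
The chord immediately before A♭ is B♭m, which is diatonic to both keys: iii in G♭ major and vi in D♭ major.

B♭m — iii in G♭ major, vi in D♭ major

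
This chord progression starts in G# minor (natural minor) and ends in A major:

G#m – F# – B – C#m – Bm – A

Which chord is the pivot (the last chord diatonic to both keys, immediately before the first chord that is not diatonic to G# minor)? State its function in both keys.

C#m — iv in G# minor, iii in A major

Chords diatonic to G# minor: G#m, A#dim, B, C#m, D#m, E, F#.
Reading the progression, the first chord not in that set is Bm, so the modulation leaves G# minor there.
The chord immediately before Bm is C#m, which is diatonic to both keys: iv in G# minor and iii in A major.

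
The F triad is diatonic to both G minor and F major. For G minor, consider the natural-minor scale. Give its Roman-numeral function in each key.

The scale of G minor (natural minor) is G A Bb C D Eb F; F is degree 7, and the triad built there (F-A-C) is major, so it is VII.
The scale of F major is F G A Bb C D E; F is degree 1, and the triad built there (F-A-C) is major, so it is I.

VII in G minor; I in F major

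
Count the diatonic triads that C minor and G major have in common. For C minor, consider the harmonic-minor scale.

1

Diatonic triads of C minor (harmonic minor): Cm (i), Ddim (ii°), Ebaug (III+), Fm (iv), G (V), Ab (VI), Bdim (vii°).
Diatonic triads of G major: G (I), Am (ii), Bm (iii), C (IV), D (V), Em (vi), F#dim (vii°).
Matching root and quality in both lists: G.
That gives 1 common triad.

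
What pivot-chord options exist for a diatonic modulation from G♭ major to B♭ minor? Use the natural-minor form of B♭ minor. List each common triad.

Triads in G♭ major: G♭ (I), A♭m (ii), B♭m (iii), C♭ (IV), D♭ (V), E♭m (vi), Fdim (vii°).
Triads in B♭ minor (natural minor): B♭m (i), Cdim (ii°), D♭ (III), E♭m (iv), Fm (v), G♭ (VI), A♭ (VII).
Shared triads with their functions: G♭ (I in G♭ major, VI in B♭ minor); B♭m (iii in G♭ major, i in B♭ minor); D♭ (V in G♭ major, III in B♭ minor); E♭m (vi in G♭ major, iv in B♭ minor).

G♭, B♭m, D♭, E♭m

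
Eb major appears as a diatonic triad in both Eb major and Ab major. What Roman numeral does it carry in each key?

I in Eb major; V in Ab major

The scale of Eb major is Eb F G Ab Bb C D; Eb is degree 1, and the triad built there (Eb-G-Bb) is major, so it is I.
The scale of Ab major is Ab Bb C Db Eb F G; Eb is degree 5, and the triad built there (Eb-G-Bb) is major, so it is V.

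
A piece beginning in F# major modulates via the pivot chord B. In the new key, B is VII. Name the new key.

The numeral VII denotes a major triad on scale degree 7. With B on degree 7, the tonic of the new key is C#.
Degree 7 carries a major triad in natural-minor keys, so the destination is C# minor.
Check: the diatonic triads of C# minor (natural minor) are C#m (i), D#dim (ii°), E (III), F#m (iv), G#m (v), A (VI), B (VII) — B is indeed VII.

C# minor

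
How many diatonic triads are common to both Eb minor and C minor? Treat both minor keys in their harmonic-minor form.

1

Diatonic triads of Eb minor (harmonic minor): Ebm (i), Fdim (ii°), Gbaug (III+), Abm (iv), Bb (V), Cb (VI), Ddim (vii°).
Diatonic triads of C minor (harmonic minor): Cm (i), Ddim (ii°), Ebaug (III+), Fm (iv), G (V), Ab (VI), Bdim (vii°).
Matching root and quality in both lists: Ddim.
That gives 1 common triad.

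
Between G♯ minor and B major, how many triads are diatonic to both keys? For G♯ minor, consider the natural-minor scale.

Diatonic triads of G♯ minor (natural minor): G♯ minor (i), A♯ diminished (ii°), B major (III), C♯ minor (iv), D♯ minor (v), E major (VI), F♯ major (VII).
Diatonic triads of B major: B major (I), C♯ minor (ii), D♯ minor (iii), E major (IV), F♯ major (V), G♯ minor (vi), A♯ diminished (vii°).
Matching root and quality in both lists: G♯ minor, A♯ diminished, B major, C♯ minor, D♯ minor, E major, F♯ major.
That gives 7 common triads.

7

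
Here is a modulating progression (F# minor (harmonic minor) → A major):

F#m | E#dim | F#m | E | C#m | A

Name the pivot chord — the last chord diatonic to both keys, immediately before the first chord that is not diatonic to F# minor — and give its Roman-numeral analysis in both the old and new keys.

F#m — i in F# minor, vi in A major

Chords diatonic to F# minor: F#m, G#dim, Aaug, Bm, C#, D, E#dim.
Reading the progression, the first chord not in that set is E, so the modulation leaves F# minor there.
The chord immediately before E is F#m, which is diatonic to both keys: i in F# minor and vi in A major.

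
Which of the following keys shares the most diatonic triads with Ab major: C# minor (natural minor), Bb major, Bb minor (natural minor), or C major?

Triads of Ab major: Ab (I), Bbm (ii), Cm (iii), Db (IV), Eb (V), Fm (vi), Gdim (vii°).
C# minor (natural minor) shares 0: none.
Bb major shares 2: Cm, Eb.
Bb minor (natural minor) shares 4: Ab, Bbm, Db, Fm.
C major shares 0: none.
The most common triads (4) are shared with Bb minor.

Bb minor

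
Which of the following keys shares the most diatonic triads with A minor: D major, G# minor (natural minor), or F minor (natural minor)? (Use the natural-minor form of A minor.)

D major

Triads of A minor (natural minor): Am (i), Bdim (ii°), C (III), Dm (iv), Em (v), F (VI), G (VII).
D major shares 2: Em, G.
G# minor (natural minor) shares 0: none.
F minor (natural minor) shares 0: none.
The most common triads (2) are shared with D major.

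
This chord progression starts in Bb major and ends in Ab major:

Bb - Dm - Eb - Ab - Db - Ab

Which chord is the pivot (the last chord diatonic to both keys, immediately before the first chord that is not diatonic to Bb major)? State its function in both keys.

Chords diatonic to Bb major: Bb, Cm, Dm, Eb, F, Gm, Adim.
Reading the progression, the first chord not in that set is Ab, so the modulation leaves Bb major there.
The chord immediately before Ab is Eb, which is diatonic to both keys: IV in Bb major and V in Ab major.

Eb — IV in Bb major, V in Ab major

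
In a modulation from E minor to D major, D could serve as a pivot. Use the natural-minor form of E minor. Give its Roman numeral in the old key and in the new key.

The scale of E minor (natural minor) is E F# G A B C D; D is degree 7, and the triad built there (D-F#-A) is major, so it is VII.
The scale of D major is D E F# G A B C#; D is degree 1, and the triad built there (D-F#-A) is major, so it is I.

VII in E minor; I in D major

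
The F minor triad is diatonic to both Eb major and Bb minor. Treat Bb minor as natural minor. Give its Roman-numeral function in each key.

ii in Eb major; v in Bb minor

The scale of Eb major is Eb F G Ab Bb C D; F is degree 2, and the triad built there (F-Ab-C) is minor, so it is ii.
The scale of Bb minor (natural minor) is Bb C Db Eb F Gb Ab; F is degree 5, and the triad built there (F-Ab-C) is minor, so it is v.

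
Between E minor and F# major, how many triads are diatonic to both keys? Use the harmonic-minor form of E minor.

Diatonic triads of E minor (harmonic minor): E minor (i), F# diminished (ii°), G augmented (III+), A minor (iv), B major (V), C major (VI), D# diminished (vii°).
Diatonic triads of F# major: F# major (I), G# minor (ii), A# minor (iii), B major (IV), C# major (V), D# minor (vi), E# diminished (vii°).
Matching root and quality in both lists: B major.
That gives 1 common triad.

1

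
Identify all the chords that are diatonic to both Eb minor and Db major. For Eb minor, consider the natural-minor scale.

Ebm, Gb, Bbm, Db

Triads in Eb minor (natural minor): Eb minor (i), F diminished (ii°), Gb major (III), Ab minor (iv), Bb minor (v), Cb major (VI), Db major (VII).
Triads in Db major: Db major (I), Eb minor (ii), F minor (iii), Gb major (IV), Ab major (V), Bb minor (vi), C diminished (vii°).
Shared triads with their functions: Eb minor (i in Eb minor, ii in Db major); Gb major (III in Eb minor, IV in Db major); Bb minor (v in Eb minor, vi in Db major); Db major (VII in Eb minor, I in Db major).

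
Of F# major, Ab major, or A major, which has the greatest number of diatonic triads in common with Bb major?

Triads of Bb major: Bb major (I), C minor (ii), D minor (iii), Eb major (IV), F major (V), G minor (vi), A diminished (vii°).
F# major shares 0: none.
Ab major shares 2: Cm, Eb.
A major shares 0: none.
The most common triads (2) are shared with Ab major.

Ab major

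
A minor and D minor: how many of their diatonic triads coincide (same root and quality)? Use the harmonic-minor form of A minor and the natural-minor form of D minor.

Diatonic triads of A minor (harmonic minor): A minor (i), B diminished (ii°), C augmented (III+), D minor (iv), E major (V), F major (VI), G# diminished (vii°).
Diatonic triads of D minor (natural minor): D minor (i), E diminished (ii°), F major (III), G minor (iv), A minor (v), Bb major (VI), C major (VII).
Matching root and quality in both lists: A minor, D minor, F major.
That gives 3 common triads.

3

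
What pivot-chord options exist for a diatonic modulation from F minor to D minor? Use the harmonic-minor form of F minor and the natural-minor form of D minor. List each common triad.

C, Edim

Triads in F minor (harmonic minor): Fm (i), Gdim (ii°), A♭aug (III+), B♭m (iv), C (V), D♭ (VI), Edim (vii°).
Triads in D minor (natural minor): Dm (i), Edim (ii°), F (III), Gm (iv), Am (v), B♭ (VI), C (VII).
Shared triads with their functions: C (V in F minor, VII in D minor); Edim (vii° in F minor, ii° in D minor).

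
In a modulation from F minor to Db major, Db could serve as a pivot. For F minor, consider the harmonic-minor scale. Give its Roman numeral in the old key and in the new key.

The scale of F minor (harmonic minor) is F G Ab Bb C Db E; Db is degree 6, and the triad built there (Db-F-Ab) is major, so it is VI.
The scale of Db major is Db Eb F Gb Ab Bb C; Db is degree 1, and the triad built there (Db-F-Ab) is major, so it is I.

VI in F minor; I in Db major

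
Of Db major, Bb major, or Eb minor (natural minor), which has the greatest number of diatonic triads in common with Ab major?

Db major

Triads of Ab major: Ab major (I), Bb minor (ii), C minor (iii), Db major (IV), Eb major (V), F minor (vi), G diminished (vii°).
Db major shares 4: Ab, Bbm, Db, Fm.
Bb major shares 2: Cm, Eb.
Eb minor (natural minor) shares 2: Bbm, Db.
The most common triads (4) are shared with Db major.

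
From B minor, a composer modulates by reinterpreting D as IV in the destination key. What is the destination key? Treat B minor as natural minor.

The numeral IV denotes a major triad on scale degree 4. With D on degree 4, the tonic of the new key is A.
Degree 4 carries a major triad in major keys, so the destination is A major.
Check: the diatonic triads of A major are A (I), Bm (ii), C#m (iii), D (IV), E (V), F#m (vi), G#dim (vii°) — D is indeed IV.

A major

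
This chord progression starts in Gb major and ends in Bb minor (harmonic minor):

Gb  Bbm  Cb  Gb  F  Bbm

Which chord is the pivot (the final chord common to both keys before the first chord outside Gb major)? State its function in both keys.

Chords diatonic to Gb major: Gb, Abm, Bbm, Cb, Db, Ebm, Fdim.
Reading the progression, the first chord not in that set is F, so the modulation leaves Gb major there.
The chord immediately before F is Gb, which is diatonic to both keys: I in Gb major and VI in Bb minor.

Gb — I in Gb major, VI in Bb minor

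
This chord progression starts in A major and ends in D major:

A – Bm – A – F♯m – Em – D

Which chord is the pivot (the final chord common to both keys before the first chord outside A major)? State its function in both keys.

Chords diatonic to A major: A, Bm, C♯m, D, E, F♯m, G♯dim.
Reading the progression, the first chord not in that set is Em, so the modulation leaves A major there.
The chord immediately before Em is F♯m, which is diatonic to both keys: vi in A major and iii in D major.

F♯m — vi in A major, iii in D major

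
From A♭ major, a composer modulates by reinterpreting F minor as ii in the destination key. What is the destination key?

E♭ major

The numeral ii denotes a minor triad on scale degree 2. With F on degree 2, the tonic of the new key is E♭.
Degree 2 carries a minor triad in major keys, so the destination is E♭ major.
Check: the diatonic triads of E♭ major are E♭ (I), Fm (ii), Gm (iii), A♭ (IV), B♭ (V), Cm (vi), Ddim (vii°) — F minor is indeed ii.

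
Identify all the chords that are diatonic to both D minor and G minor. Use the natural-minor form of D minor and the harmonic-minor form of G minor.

Gm

Triads in D minor (natural minor): Dm (i), Edim (ii°), F (III), Gm (iv), Am (v), Bb (VI), C (VII).
Triads in G minor (harmonic minor): Gm (i), Adim (ii°), Bbaug (III+), Cm (iv), D (V), Eb (VI), F#dim (vii°).
Shared triads with their functions: Gm (iv in D minor, i in G minor).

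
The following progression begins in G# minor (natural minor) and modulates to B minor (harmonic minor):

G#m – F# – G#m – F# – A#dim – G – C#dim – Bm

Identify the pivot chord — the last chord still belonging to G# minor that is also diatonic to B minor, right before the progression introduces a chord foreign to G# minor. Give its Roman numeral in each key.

A#dim — ii° in G# minor, vii° in B minor

Chords diatonic to G# minor: G#m, A#dim, B, C#m, D#m, E, F#.
Reading the progression, the first chord not in that set is G, so the modulation leaves G# minor there.
The chord immediately before G is A#dim, which is diatonic to both keys: ii° in G# minor and vii° in B minor.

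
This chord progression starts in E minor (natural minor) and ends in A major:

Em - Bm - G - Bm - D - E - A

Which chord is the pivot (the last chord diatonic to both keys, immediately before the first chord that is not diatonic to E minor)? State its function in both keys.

Chords diatonic to E minor: Em, F♯dim, G, Am, Bm, C, D.
Reading the progression, the first chord not in that set is E, so the modulation leaves E minor there.
The chord immediately before E is D, which is diatonic to both keys: VII in E minor and IV in A major.

D — VII in E minor, IV in A major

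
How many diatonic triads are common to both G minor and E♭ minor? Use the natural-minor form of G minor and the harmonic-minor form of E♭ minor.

Diatonic triads of G minor (natural minor): G minor (i), A diminished (ii°), B♭ major (III), C minor (iv), D minor (v), E♭ major (VI), F major (VII).
Diatonic triads of E♭ minor (harmonic minor): E♭ minor (i), F diminished (ii°), G♭ augmented (III+), A♭ minor (iv), B♭ major (V), C♭ major (VI), D diminished (vii°).
Matching root and quality in both lists: B♭ major.
That gives 1 common triad.

1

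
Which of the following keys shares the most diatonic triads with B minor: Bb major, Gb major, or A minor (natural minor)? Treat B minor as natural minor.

A minor

Triads of B minor (natural minor): Bm (i), C#dim (ii°), D (III), Em (iv), F#m (v), G (VI), A (VII).
Bb major shares 0: none.
Gb major shares 0: none.
A minor (natural minor) shares 2: Em, G.
The most common triads (2) are shared with A minor.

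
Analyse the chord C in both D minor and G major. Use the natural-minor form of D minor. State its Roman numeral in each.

The scale of D minor (natural minor) is D E F G A Bb C; C is degree 7, and the triad built there (C-E-G) is major, so it is VII.
The scale of G major is G A B C D E F#; C is degree 4, and the triad built there (C-E-G) is major, so it is IV.

VII in D minor; IV in G major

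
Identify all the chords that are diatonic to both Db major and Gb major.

Triads in Db major: Db (I), Ebm (ii), Fm (iii), Gb (IV), Ab (V), Bbm (vi), Cdim (vii°).
Triads in Gb major: Gb (I), Abm (ii), Bbm (iii), Cb (IV), Db (V), Ebm (vi), Fdim (vii°).
Shared triads with their functions: Db (I in Db major, V in Gb major); Ebm (ii in Db major, vi in Gb major); Gb (IV in Db major, I in Gb major); Bbm (vi in Db major, iii in Gb major).

Db, Ebm, Gb, Bbm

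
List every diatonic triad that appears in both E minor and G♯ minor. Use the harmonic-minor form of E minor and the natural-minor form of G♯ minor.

B

Triads in E minor (harmonic minor): E minor (i), F♯ diminished (ii°), G augmented (III+), A minor (iv), B major (V), C major (VI), D♯ diminished (vii°).
Triads in G♯ minor (natural minor): G♯ minor (i), A♯ diminished (ii°), B major (III), C♯ minor (iv), D♯ minor (v), E major (VI), F♯ major (VII).
Shared triads with their functions: B major (V in E minor, III in G♯ minor).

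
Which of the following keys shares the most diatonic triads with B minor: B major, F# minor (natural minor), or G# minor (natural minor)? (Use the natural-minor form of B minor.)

Triads of B minor (natural minor): B minor (i), C# diminished (ii°), D major (III), E minor (iv), F# minor (v), G major (VI), A major (VII).
B major shares 0: none.
F# minor (natural minor) shares 4: Bm, D, F#m, A.
G# minor (natural minor) shares 0: none.
The most common triads (4) are shared with F# minor.

F# minor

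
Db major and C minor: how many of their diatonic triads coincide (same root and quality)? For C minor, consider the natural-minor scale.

Diatonic triads of Db major: Db (I), Ebm (ii), Fm (iii), Gb (IV), Ab (V), Bbm (vi), Cdim (vii°).
Diatonic triads of C minor (natural minor): Cm (i), Ddim (ii°), Eb (III), Fm (iv), Gm (v), Ab (VI), Bb (VII).
Matching root and quality in both lists: Fm, Ab.
That gives 2 common triads.

2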